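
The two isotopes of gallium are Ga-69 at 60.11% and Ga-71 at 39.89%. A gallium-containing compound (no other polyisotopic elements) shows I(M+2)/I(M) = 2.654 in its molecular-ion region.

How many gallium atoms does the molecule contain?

4

For n independent Ga atoms, I(M+2)/I(M) = n · (abundance Ga-71) / (abundance Ga-69) = n · 0.3989/0.6011.
n = 2.654 × 0.6011/0.3989 = 4.00 ≈ 4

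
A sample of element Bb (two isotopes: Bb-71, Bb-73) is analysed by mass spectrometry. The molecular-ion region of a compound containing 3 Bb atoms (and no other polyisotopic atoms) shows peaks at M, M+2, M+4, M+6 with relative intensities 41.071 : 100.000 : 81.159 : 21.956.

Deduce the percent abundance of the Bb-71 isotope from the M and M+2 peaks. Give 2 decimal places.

55.20%

Let p = fractional abundance of Bb-71. I(M+2)/I(M) = [C(3,1)·p^2·(1−p)] / p^3 = 3·(1−p)/p = 100.000/41.071 = 2.4348
(1−p)/p = 2.4348/3 = 0.8116  ⇒  p = 1/(1 + 0.8116) = 0.5520
Bb-71: 55.20%, Bb-73: 44.80%.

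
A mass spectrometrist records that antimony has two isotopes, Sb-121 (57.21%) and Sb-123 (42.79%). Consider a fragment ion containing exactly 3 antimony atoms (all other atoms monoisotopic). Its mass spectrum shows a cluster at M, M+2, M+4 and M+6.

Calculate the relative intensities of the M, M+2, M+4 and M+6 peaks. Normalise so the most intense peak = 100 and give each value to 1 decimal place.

The 3 Sb atoms are independent, so intensities follow the terms of (0.5721 + 0.4279)^3.
P(M) = 0.5721^3 = 0.187247
P(M+2) = 3 × 0.5721^2 × 0.4279^1 = 0.420153
P(M+4) = 3 × 0.5721^1 × 0.4279^2 = 0.314252
P(M+6) = 0.4279^3 = 0.078348
The M+2 peak is largest (0.420153); scaling to 100 gives 44.6 : 100.0 : 74.8 : 18.6.

44.6 : 100.0 : 74.8 : 18.6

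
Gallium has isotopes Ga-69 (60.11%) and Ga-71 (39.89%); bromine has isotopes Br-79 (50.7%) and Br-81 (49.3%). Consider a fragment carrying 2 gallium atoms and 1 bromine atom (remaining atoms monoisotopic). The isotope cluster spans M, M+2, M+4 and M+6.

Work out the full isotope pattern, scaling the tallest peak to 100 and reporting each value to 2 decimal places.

43.49 : 100.00 : 75.27 : 18.62

Gallium pattern (n=2): 0.36132121 : 0.47955758 : 0.15912121
Bromine pattern (n=1): 0.5070 : 0.4930
Convolve the two distributions (both contribute in 2-u steps):
  M: 0.36132121×0.5070 = 0.183190
  M+2: 0.36132121×0.4930 + 0.47955758×0.5070 = 0.421267
  M+4: 0.47955758×0.4930 + 0.15912121×0.5070 = 0.317096
  M+6: 0.15912121×0.4930 = 0.078447
Scale to base peak (0.421267) = 100: 43.49 : 100.00 : 75.27 : 18.62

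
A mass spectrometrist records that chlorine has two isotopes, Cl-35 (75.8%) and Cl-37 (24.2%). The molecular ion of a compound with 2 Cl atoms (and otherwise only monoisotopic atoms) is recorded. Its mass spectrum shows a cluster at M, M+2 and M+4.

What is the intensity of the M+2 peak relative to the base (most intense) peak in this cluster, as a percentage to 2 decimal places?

63.85%

Binomial terms of (0.758 + 0.242)^2: M 0.5746, M+2 0.3669, M+4 0.0586 → M is the base peak.
P(M) = C(2,0) × 0.758^2 × 0.242^0 = 1 × 0.574564 × 1.0000 = 0.574564 (base)
P(M+2) = C(2,1) × 0.758^1 × 0.242^1 = 2 × 0.7580 × 0.2420 = 0.366872
Relative intensity = 0.366872 / 0.574564 × 100 = 63.85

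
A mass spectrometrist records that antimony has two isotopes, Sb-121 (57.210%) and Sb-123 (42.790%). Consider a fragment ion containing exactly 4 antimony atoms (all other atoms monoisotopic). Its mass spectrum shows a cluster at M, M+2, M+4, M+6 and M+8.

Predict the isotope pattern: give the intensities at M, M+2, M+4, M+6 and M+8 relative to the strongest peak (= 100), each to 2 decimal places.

Each Sb atom is independently Sb-121 (p = 0.57210) or Sb-123 (q = 0.42790); the cluster is the binomial expansion (p + q)^4.
P(M) = 0.57210^4 = 0.107124
P(M+2) = 4 × 0.57210^3 × 0.42790^1 = 0.320493
P(M+4) = 6 × 0.57210^2 × 0.42790^2 = 0.359567
P(M+6) = 4 × 0.57210^1 × 0.42790^3 = 0.179291
P(M+8) = 0.42790^4 = 0.033525
The M+4 peak is largest (0.359567); scaling to 100 gives 29.79 : 89.13 : 100.00 : 49.86 : 9.32.

29.79 : 89.13 : 100.00 : 49.86 : 9.32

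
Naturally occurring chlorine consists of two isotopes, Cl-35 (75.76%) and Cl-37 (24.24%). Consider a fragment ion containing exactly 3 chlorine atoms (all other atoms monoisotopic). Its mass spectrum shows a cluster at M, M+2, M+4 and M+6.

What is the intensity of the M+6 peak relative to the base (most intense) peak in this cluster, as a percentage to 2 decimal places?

3.28%

(0.7576 + 0.2424)^3 gives M 0.4348, M+2 0.4174, M+4 0.1335, M+6 0.0142; the largest is M.
P(M) = C(3,0) × 0.7576^3 × 0.2424^0 = 1 × 0.4348304 × 1.0000 = 0.434830 (base)
P(M+6) = C(3,3) × 0.7576^0 × 0.2424^3 = 1 × 1.0000 × 0.01424288 = 0.014243
Relative intensity = 0.014243 / 0.434830 × 100 = 3.28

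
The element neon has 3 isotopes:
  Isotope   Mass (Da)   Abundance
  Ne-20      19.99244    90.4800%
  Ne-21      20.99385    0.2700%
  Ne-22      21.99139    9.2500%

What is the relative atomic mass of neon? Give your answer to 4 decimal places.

20.1800 Da

Ar = Σ fᵢ·mᵢ = 0.904800 × 19.99244 + 0.002700 × 20.99385 + 0.092500 × 21.99139
= 18.089160 + 0.056683 + 2.034204 = 20.180047 Da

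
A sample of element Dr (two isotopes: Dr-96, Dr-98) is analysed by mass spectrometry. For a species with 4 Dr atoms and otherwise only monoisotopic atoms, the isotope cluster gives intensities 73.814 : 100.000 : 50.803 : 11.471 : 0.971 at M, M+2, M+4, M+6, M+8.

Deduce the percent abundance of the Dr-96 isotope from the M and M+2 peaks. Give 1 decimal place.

74.7%

If p is the fraction of Dr that is Dr-96, then I(M+2)/I(M) = [C(4,1)·p^3·(1−p)] / p^4 = 4·(1−p)/p = 100.000/73.814 = 1.3548
(1−p)/p = 1.3548/4 = 0.3387  ⇒  p = 1/(1 + 0.3387) = 0.7470
Dr-96: 74.7%, Dr-98: 25.3%.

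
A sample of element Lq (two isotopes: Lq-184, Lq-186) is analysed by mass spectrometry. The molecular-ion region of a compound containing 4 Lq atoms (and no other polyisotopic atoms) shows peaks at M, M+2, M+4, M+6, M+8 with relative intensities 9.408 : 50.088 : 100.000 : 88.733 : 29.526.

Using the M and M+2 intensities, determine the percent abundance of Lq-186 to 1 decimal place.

57.1%

Write p for the Lq-184 fraction. I(M+2)/I(M) = [C(4,1)·p^3·(1−p)] / p^4 = 4·(1−p)/p = 50.088/9.408 = 5.3240
(1−p)/p = 5.3240/4 = 1.3310  ⇒  p = 1/(1 + 1.3310) = 0.4290
Lq-184: 42.9%, Lq-186: 57.1%.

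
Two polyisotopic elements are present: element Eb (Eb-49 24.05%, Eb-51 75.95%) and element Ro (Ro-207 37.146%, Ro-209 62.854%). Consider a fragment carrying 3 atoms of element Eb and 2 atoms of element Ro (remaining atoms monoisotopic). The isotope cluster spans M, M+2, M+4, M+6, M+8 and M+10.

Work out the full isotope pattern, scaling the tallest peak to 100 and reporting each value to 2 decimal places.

Element Eb pattern (n=3): 0.01391058 : 0.13178901 : 0.41619024 : 0.43811017
Element Ro pattern (n=2): 0.13798253 : 0.46695494 : 0.39506253
Convolve the two distributions (both contribute in 2-u steps):
  M: 0.01391058×0.13798253 = 0.001919
  M+2: 0.01391058×0.46695494 + 0.13178901×0.13798253 = 0.024680
  M+4: 0.01391058×0.39506253 + 0.13178901×0.46695494 + 0.41619024×0.13798253 = 0.124462
  M+6: 0.13178901×0.39506253 + 0.41619024×0.46695494 + 0.43811017×0.13798253 = 0.306859
  M+8: 0.41619024×0.39506253 + 0.43811017×0.46695494 = 0.368999
  M+10: 0.43811017×0.39506253 = 0.173081
Scale to base peak (0.368999) = 100: 0.52 : 6.69 : 33.73 : 83.16 : 100.00 : 46.91

0.52 : 6.69 : 33.73 : 83.16 : 100.00 : 46.91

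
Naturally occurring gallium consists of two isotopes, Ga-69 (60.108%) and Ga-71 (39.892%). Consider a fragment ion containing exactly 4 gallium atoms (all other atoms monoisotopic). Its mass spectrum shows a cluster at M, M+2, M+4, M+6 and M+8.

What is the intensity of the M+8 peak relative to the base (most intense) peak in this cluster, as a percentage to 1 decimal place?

(0.60108 + 0.39892)^4 gives M 0.1305, M+2 0.3465, M+4 0.3450, M+6 0.1526, M+8 0.0253; the largest is M+2.
P(M+2) = C(4,1) × 0.60108^3 × 0.39892^1 = 4 × 0.2171685 × 0.39892 = 0.346531 (base)
P(M+8) = C(4,4) × 0.60108^0 × 0.39892^4 = 1 × 1.0000 × 0.02532464 = 0.025325
Relative intensity = 0.025325 / 0.346531 × 100 = 7.3

7.3%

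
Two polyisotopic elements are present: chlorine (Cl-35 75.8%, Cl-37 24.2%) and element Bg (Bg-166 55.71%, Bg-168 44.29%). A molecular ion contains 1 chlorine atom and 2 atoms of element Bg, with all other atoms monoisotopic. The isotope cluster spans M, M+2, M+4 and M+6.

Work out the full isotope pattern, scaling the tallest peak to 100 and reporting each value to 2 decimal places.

Chlorine pattern (n=1): 0.7580 : 0.2420
Element Bg pattern (n=2): 0.31036041 : 0.49347918 : 0.19616041
Convolve the two distributions (both contribute in 2-u steps):
  M: 0.7580×0.31036041 = 0.235253
  M+2: 0.7580×0.49347918 + 0.2420×0.31036041 = 0.449164
  M+4: 0.7580×0.19616041 + 0.2420×0.49347918 = 0.268112
  M+6: 0.2420×0.19616041 = 0.047471
Scale to base peak (0.449164) = 100: 52.38 : 100.00 : 59.69 : 10.57

52.38 : 100.00 : 59.69 : 10.57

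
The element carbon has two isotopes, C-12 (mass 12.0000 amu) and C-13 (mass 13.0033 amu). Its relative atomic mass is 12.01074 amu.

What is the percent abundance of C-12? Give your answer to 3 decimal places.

98.930%

Writing the weighted mean with unknown fraction x of C-12:
12.0000·x + 13.0033·(1 − x) = 12.01074
(12.0000 − 13.0033)·x = 12.01074 − 13.0033
x = -0.99256 / -1.0033 = 0.98930 → 98.930% C-12, 1.070% C-13.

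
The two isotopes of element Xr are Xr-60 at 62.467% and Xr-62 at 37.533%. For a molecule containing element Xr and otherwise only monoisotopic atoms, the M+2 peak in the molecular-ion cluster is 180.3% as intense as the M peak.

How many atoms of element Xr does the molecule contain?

3

With n Xr atoms, P(M+2)/P(M) = C(n,1)·p^(n−1)q / p^n = n·q/p = n · 0.37533/0.62467.
n = 1.803 × 0.62467/0.37533 = 3.00 ≈ 3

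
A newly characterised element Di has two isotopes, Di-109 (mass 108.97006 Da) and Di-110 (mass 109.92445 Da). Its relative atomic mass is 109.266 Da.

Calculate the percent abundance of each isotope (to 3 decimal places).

Di-109: 68.992%, Di-110: 31.008%

Writing the weighted mean with unknown fraction x of Di-109:
108.97006·x + 109.92445·(1 − x) = 109.266
(108.97006 − 109.92445)·x = 109.266 − 109.92445
x = -0.65845 / -0.95439 = 0.68992 → 68.992% Di-109, 31.008% Di-110.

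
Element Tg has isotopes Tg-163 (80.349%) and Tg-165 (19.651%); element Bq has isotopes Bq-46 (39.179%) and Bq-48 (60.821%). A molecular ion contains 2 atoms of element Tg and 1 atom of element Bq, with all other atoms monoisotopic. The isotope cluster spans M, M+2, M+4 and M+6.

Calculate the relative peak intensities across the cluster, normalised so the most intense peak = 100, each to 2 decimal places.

48.98 : 100.00 : 40.12 : 4.55

Element Tg pattern (n=2): 0.64559618 : 0.31578764 : 0.03861618
Element Bq pattern (n=1): 0.39179 : 0.60821
Convolve the two distributions (both contribute in 2-u steps):
  M: 0.64559618×0.39179 = 0.252938
  M+2: 0.64559618×0.60821 + 0.31578764×0.39179 = 0.516380
  M+4: 0.31578764×0.60821 + 0.03861618×0.39179 = 0.207195
  M+6: 0.03861618×0.60821 = 0.023487
Scale to base peak (0.516380) = 100: 48.98 : 100.00 : 40.12 : 4.55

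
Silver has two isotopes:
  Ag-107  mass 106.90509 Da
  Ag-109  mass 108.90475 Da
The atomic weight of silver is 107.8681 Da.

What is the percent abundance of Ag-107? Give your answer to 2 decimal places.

51.84%

With x = fraction of Ag-107 (so Ag-109 is 1 − x):
106.90509·x + 108.90475·(1 − x) = 107.8681
(106.90509 − 108.90475)·x = 107.8681 − 108.90475
x = -1.03665 / -1.99966 = 0.51841 → 51.84% Ag-107, 48.16% Ag-109.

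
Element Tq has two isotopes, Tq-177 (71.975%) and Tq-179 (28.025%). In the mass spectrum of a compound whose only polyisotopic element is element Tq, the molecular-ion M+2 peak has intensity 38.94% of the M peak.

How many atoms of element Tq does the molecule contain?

1

For n independent Tq atoms, I(M+2)/I(M) = n · (abundance Tq-179) / (abundance Tq-177) = n · 0.28025/0.71975.
n = 0.3894 × 0.71975/0.28025 = 1.00 ≈ 1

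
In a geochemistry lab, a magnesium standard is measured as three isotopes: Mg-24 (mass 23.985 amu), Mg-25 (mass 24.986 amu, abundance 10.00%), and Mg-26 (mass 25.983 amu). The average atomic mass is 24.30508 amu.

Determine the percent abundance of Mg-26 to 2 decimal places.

Let x and y be the fractions of Mg-24 and Mg-26. Then x + y = 1 − 0.1000 = 0.9000 and 23.985x + 25.983y = 24.30508 − 0.1000×24.986 = 21.80648.
Substituting: 23.985x + 25.983(0.9000 − x) = 21.80648
(23.985 − 25.983)x = -1.57822  ⇒  x = 0.78990, y = 0.11010
Mg-24: 78.99%, Mg-26: 11.01%.

11.01%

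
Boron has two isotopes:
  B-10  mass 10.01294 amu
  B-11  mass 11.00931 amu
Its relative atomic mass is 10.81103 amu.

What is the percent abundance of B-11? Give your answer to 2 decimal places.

With x = fraction of B-10 (so B-11 is 1 − x):
10.01294·x + 11.00931·(1 − x) = 10.81103
(10.01294 − 11.00931)·x = 10.81103 − 11.00931
x = -0.19828 / -0.99637 = 0.19900 → 19.90% B-10, 80.10% B-11.

80.10%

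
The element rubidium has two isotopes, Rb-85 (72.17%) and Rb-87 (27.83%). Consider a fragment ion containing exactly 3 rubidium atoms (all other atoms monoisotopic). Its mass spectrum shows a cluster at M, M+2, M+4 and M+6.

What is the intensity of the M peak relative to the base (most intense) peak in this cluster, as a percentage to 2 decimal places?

86.44%

(0.7217 + 0.2783)^3 gives M 0.3759, M+2 0.4349, M+4 0.1677, M+6 0.0216; the largest is M+2.
P(M+2) = C(3,1) × 0.7217^2 × 0.2783^1 = 3 × 0.52085089 × 0.2783 = 0.434858 (base)
P(M) = C(3,0) × 0.7217^3 × 0.2783^0 = 1 × 0.37589809 × 1.0000 = 0.375898
Relative intensity = 0.375898 / 0.434858 × 100 = 86.44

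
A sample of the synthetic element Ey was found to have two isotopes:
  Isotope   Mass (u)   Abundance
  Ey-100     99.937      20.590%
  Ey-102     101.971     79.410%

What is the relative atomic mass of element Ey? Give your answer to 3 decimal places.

Weight each isotope mass by its fractional abundance: 0.20590 × 99.937 + 0.79410 × 101.971
= 20.5770 + 80.9752 = 101.5522 u

101.552 u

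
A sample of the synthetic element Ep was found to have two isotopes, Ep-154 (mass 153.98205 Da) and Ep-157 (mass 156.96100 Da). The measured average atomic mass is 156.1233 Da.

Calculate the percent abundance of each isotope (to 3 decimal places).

Ep-154: 28.121%, Ep-157: 71.879%

With x = fraction of Ep-154 (so Ep-157 is 1 − x):
153.98205·x + 156.96100·(1 − x) = 156.1233
(153.98205 − 156.96100)·x = 156.1233 − 156.96100
x = -0.83770 / -2.97895 = 0.28121 → 28.121% Ep-154, 71.879% Ep-157.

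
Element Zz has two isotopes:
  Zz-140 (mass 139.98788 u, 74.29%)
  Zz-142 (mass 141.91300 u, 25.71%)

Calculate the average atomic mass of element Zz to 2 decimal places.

140.48 u

Ar = Σ fᵢ·mᵢ = 0.7429 × 139.98788 + 0.2571 × 141.91300
= 103.996996 + 36.485832 = 140.482828 u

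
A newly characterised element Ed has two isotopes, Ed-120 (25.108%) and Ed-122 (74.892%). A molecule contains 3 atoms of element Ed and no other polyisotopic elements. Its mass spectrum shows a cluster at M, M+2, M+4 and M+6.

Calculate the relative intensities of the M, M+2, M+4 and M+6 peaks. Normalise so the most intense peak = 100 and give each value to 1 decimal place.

The 3 Ed atoms are independent, so intensities follow the terms of (0.25108 + 0.74892)^3.
P(M) = 0.25108^3 = 0.015828
P(M+2) = 3 × 0.25108^2 × 0.74892^1 = 0.141638
P(M+4) = 3 × 0.25108^1 × 0.74892^2 = 0.422478
P(M+6) = 0.74892^3 = 0.420055
The M+4 peak is largest (0.422478); scaling to 100 gives 3.7 : 33.5 : 100.0 : 99.4.

3.7 : 33.5 : 100.0 : 99.4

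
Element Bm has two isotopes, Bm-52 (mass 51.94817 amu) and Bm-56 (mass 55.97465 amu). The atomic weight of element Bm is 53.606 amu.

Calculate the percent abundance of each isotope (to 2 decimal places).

Let x be the fractional abundance of Bm-52; then Bm-56 has abundance 1 − x.
51.94817·x + 55.97465·(1 − x) = 53.606
(51.94817 − 55.97465)·x = 53.606 − 55.97465
x = -2.36865 / -4.02648 = 0.58827 → 58.83% Bm-52, 41.17% Bm-56.

Bm-52: 58.83%, Bm-56: 41.17%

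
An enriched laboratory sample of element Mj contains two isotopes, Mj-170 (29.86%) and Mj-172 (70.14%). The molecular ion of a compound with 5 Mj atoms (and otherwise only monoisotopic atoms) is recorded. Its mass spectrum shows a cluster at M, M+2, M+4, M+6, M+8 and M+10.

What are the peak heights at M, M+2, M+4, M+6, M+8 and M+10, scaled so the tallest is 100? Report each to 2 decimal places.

The 5 Mj atoms are independent, so intensities follow the terms of (0.2986 + 0.7014)^5.
P(M) = 0.2986^5 = 0.002374
P(M+2) = 5 × 0.2986^4 × 0.7014^1 = 0.027880
P(M+4) = 10 × 0.2986^3 × 0.7014^2 = 0.130979
P(M+6) = 10 × 0.2986^2 × 0.7014^3 = 0.307664
P(M+8) = 5 × 0.2986^1 × 0.7014^4 = 0.361346
P(M+10) = 0.7014^5 = 0.169757
The M+8 peak is largest (0.361346); scaling to 100 gives 0.66 : 7.72 : 36.25 : 85.14 : 100.00 : 46.98.

0.66 : 7.72 : 36.25 : 85.14 : 100.00 : 46.98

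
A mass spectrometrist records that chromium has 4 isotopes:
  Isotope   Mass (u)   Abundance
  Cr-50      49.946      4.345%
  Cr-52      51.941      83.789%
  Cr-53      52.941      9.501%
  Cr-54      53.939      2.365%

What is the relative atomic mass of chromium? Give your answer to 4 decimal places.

51.9966 u

The abundance-weighted mean is 0.04345 × 49.946 + 0.83789 × 51.941 + 0.09501 × 52.941 + 0.02365 × 53.939
= 2.17015 + 43.52084 + 5.02992 + 1.27566 = 51.99657 u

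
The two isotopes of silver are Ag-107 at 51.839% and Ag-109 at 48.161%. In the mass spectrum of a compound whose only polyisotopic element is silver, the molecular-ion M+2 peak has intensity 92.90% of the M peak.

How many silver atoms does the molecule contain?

1

The M+2/M ratio from n Ag atoms is n · q/p = n · 0.48161/0.51839.
n = 0.9290 × 0.51839/0.48161 = 1.00 ≈ 1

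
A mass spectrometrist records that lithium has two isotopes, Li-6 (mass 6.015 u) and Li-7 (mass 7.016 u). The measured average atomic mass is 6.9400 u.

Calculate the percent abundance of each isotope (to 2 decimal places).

Li-6: 7.59%, Li-7: 92.41%

Writing the weighted mean with unknown fraction x of Li-6:
6.015·x + 7.016·(1 − x) = 6.9400
(6.015 − 7.016)·x = 6.9400 − 7.016
x = -0.0760 / -1.001 = 0.07592 → 7.59% Li-6, 92.41% Li-7.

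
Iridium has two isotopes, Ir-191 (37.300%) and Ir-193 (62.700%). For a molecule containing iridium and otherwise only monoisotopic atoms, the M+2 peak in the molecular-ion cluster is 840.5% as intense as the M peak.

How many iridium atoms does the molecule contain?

With n Ir atoms, P(M+2)/P(M) = C(n,1)·p^(n−1)q / p^n = n·q/p = n · 0.62700/0.37300.
n = 8.405 × 0.37300/0.62700 = 5.00 ≈ 5

5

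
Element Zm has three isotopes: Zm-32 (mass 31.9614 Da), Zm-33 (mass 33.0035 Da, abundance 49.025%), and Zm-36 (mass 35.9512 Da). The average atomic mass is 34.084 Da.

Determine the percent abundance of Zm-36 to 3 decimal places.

40.396%

Let x and y be the fractions of Zm-32 and Zm-36. Then x + y = 1 − 0.49025 = 0.50975 and 31.9614x + 35.9512y = 34.084 − 0.49025×33.0035 = 17.904034125.
Substituting: 31.9614x + 35.9512(0.50975 − x) = 17.904034125
(31.9614 − 35.9512)x = -0.422090075  ⇒  x = 0.10579, y = 0.40396
Zm-32: 10.579%, Zm-36: 40.396%.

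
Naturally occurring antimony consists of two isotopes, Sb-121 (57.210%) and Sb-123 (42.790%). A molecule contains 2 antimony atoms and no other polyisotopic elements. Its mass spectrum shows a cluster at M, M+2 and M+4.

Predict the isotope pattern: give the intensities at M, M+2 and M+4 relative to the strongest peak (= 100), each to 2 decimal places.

Expanding (0.57210 + 0.42790)^2:
P(M) = 0.57210^2 = 0.327298
P(M+2) = 2 × 0.57210^1 × 0.42790^1 = 0.489603
P(M+4) = 0.42790^2 = 0.183098
The M+2 peak is largest (0.489603); scaling to 100 gives 66.85 : 100.00 : 37.40.

66.85 : 100.00 : 37.40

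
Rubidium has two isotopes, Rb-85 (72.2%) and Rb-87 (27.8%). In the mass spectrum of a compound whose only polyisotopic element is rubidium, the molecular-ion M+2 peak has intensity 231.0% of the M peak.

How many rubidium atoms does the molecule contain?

6

For n independent Rb atoms, I(M+2)/I(M) = n · (abundance Rb-87) / (abundance Rb-85) = n · 0.278/0.722.
n = 2.310 × 0.722/0.278 = 6.00 ≈ 6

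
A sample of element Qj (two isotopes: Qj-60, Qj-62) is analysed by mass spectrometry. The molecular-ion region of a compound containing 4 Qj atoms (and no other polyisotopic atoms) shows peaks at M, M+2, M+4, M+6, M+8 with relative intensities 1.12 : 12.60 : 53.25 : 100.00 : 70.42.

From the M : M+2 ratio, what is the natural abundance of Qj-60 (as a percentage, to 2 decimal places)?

26.23%

Let p = fractional abundance of Qj-60. I(M+2)/I(M) = [C(4,1)·p^3·(1−p)] / p^4 = 4·(1−p)/p = 12.60/1.12 = 11.2500
(1−p)/p = 11.2500/4 = 2.8125  ⇒  p = 1/(1 + 2.8125) = 0.2623
Qj-60: 26.23%, Qj-62: 73.77%.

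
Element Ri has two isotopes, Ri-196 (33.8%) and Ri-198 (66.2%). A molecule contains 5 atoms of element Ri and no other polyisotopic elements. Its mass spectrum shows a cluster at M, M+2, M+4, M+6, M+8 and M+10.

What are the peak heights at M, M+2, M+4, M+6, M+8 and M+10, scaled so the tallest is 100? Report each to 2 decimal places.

Each Ri atom is independently Ri-196 (p = 0.338) or Ri-198 (q = 0.662); the cluster is the binomial expansion (p + q)^5.
P(M) = 0.338^5 = 0.004411
P(M+2) = 5 × 0.338^4 × 0.662^1 = 0.043201
P(M+4) = 10 × 0.338^3 × 0.662^2 = 0.169226
P(M+6) = 10 × 0.338^2 × 0.662^3 = 0.331442
P(M+8) = 5 × 0.338^1 × 0.662^4 = 0.324578
P(M+10) = 0.662^5 = 0.127142
The M+6 peak is largest (0.331442); scaling to 100 gives 1.33 : 13.03 : 51.06 : 100.00 : 97.93 : 38.36.

1.33 : 13.03 : 51.06 : 100.00 : 97.93 : 38.36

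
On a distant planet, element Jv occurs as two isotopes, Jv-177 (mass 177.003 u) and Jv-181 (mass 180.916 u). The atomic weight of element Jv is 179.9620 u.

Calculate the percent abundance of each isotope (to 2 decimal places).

Let x be the fractional abundance of Jv-177; then Jv-181 has abundance 1 − x.
177.003·x + 180.916·(1 − x) = 179.9620
(177.003 − 180.916)·x = 179.9620 − 180.916
x = -0.9540 / -3.913 = 0.24380 → 24.38% Jv-177, 75.62% Jv-181.

Jv-177: 24.38%, Jv-181: 75.62%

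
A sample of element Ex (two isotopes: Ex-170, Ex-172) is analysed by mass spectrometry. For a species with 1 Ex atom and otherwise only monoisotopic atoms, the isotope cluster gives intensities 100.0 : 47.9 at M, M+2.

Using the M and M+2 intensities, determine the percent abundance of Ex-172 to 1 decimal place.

32.4%

Write p for the Ex-170 fraction. I(M+2)/I(M) = [C(1,1)·p^0·(1−p)] / p^1 = 1·(1−p)/p = 47.9/100.0 = 0.4790
(1−p)/p = 0.4790/1 = 0.4790  ⇒  p = 1/(1 + 0.4790) = 0.6761
Ex-170: 67.6%, Ex-172: 32.4%.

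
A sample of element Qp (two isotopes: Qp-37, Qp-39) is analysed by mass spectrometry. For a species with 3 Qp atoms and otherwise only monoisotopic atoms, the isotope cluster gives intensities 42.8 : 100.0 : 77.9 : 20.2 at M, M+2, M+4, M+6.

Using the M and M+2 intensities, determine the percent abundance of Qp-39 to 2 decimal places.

43.78%

Let p = fractional abundance of Qp-37. I(M+2)/I(M) = [C(3,1)·p^2·(1−p)] / p^3 = 3·(1−p)/p = 100.0/42.8 = 2.3364
(1−p)/p = 2.3364/3 = 0.7788  ⇒  p = 1/(1 + 0.7788) = 0.5622
Qp-37: 56.22%, Qp-39: 43.78%.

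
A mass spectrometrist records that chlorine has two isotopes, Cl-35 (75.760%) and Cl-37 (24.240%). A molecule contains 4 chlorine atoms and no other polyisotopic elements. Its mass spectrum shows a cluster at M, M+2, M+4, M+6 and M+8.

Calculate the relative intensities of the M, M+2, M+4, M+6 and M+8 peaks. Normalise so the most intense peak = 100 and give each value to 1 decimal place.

78.1 : 100.0 : 48.0 : 10.2 : 0.8

The 4 Cl atoms are independent, so intensities follow the terms of (0.75760 + 0.24240)^4.
P(M) = 0.75760^4 = 0.329428
P(M+2) = 4 × 0.75760^3 × 0.24240^1 = 0.421612
P(M+4) = 6 × 0.75760^2 × 0.24240^2 = 0.202347
P(M+6) = 4 × 0.75760^1 × 0.24240^3 = 0.043162
P(M+8) = 0.24240^4 = 0.003452
The M+2 peak is largest (0.421612); scaling to 100 gives 78.1 : 100.0 : 48.0 : 10.2 : 0.8.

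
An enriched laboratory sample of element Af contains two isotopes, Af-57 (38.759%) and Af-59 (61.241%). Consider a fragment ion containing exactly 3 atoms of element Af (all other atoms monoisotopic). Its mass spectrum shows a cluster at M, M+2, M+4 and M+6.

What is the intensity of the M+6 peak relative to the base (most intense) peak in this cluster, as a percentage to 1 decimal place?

52.7%

(0.38759 + 0.61241)^3 gives M 0.0582, M+2 0.2760, M+4 0.4361, M+6 0.2297; the largest is M+4.
P(M+4) = C(3,2) × 0.38759^1 × 0.61241^2 = 3 × 0.38759 × 0.37504601 = 0.436092 (base)
P(M+6) = C(3,3) × 0.38759^0 × 0.61241^3 = 1 × 1.0000 × 0.22968193 = 0.229682
Relative intensity = 0.229682 / 0.436092 × 100 = 52.7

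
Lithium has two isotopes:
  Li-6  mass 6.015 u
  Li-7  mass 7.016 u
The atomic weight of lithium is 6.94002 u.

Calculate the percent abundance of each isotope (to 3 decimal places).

Let x be the fractional abundance of Li-6; then Li-7 has abundance 1 − x.
6.015·x + 7.016·(1 − x) = 6.94002
(6.015 − 7.016)·x = 6.94002 − 7.016
x = -0.07598 / -1.001 = 0.07590 → 7.590% Li-6, 92.410% Li-7.

Li-6: 7.590%, Li-7: 92.410%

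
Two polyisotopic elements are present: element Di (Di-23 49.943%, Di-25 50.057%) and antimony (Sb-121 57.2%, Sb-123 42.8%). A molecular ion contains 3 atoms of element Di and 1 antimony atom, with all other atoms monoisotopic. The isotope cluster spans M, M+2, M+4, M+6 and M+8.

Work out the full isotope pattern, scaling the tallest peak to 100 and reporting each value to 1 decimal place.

19.0 : 71.3 : 100.0 : 62.0 : 14.3

Element Di pattern (n=3): 0.12457299 : 0.37457201 : 0.37542701 : 0.12542799
Antimony pattern (n=1): 0.5720 : 0.4280
Convolve the two distributions (both contribute in 2-u steps):
  M: 0.12457299×0.5720 = 0.071256
  M+2: 0.12457299×0.4280 + 0.37457201×0.5720 = 0.267572
  M+4: 0.37457201×0.4280 + 0.37542701×0.5720 = 0.375061
  M+6: 0.37542701×0.4280 + 0.12542799×0.5720 = 0.232428
  M+8: 0.12542799×0.4280 = 0.053683
Scale to base peak (0.375061) = 100: 19.0 : 71.3 : 100.0 : 62.0 : 14.3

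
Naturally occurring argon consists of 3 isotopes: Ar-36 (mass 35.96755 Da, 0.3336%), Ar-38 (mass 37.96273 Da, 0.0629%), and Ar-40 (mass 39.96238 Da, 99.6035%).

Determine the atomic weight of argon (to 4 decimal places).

Ar = Σ fᵢ·mᵢ = 0.003336 × 35.96755 + 0.000629 × 37.96273 + 0.996035 × 39.96238
= 0.119988 + 0.023879 + 39.803929 = 39.947796 Da

39.9478 Da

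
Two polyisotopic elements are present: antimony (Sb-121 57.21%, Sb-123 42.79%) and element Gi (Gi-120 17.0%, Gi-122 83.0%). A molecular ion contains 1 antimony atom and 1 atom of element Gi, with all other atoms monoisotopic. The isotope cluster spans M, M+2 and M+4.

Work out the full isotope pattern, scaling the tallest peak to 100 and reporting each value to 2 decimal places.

17.76 : 100.00 : 64.86

Antimony pattern (n=1): 0.5721 : 0.4279
Element Gi pattern (n=1): 0.1700 : 0.8300
Convolve the two distributions (both contribute in 2-u steps):
  M: 0.5721×0.1700 = 0.097257
  M+2: 0.5721×0.8300 + 0.4279×0.1700 = 0.547586
  M+4: 0.4279×0.8300 = 0.355157
Scale to base peak (0.547586) = 100: 17.76 : 100.00 : 64.86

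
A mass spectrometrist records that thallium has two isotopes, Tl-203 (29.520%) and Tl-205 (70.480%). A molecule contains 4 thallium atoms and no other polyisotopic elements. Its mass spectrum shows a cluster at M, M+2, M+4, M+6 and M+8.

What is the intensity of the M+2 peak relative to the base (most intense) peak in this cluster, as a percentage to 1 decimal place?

Term probabilities: M 0.0076, M+2 0.0725, M+4 0.2597, M+6 0.4134, M+8 0.2468. Base peak = M+6.
P(M+6) = C(4,3) × 0.29520^1 × 0.70480^3 = 4 × 0.2952 × 0.35010449 = 0.413403 (base)
P(M+2) = C(4,1) × 0.29520^3 × 0.70480^1 = 4 × 0.02572463 × 0.7048 = 0.072523
Relative intensity = 0.072523 / 0.413403 × 100 = 17.5

17.5%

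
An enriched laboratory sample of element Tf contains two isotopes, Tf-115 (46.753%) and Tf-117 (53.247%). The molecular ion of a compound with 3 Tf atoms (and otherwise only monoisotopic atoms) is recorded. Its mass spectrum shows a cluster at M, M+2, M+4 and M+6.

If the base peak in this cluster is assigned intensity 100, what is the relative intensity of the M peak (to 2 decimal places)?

Term probabilities: M 0.1022, M+2 0.3492, M+4 0.3977, M+6 0.1510. Base peak = M+4.
P(M+4) = C(3,2) × 0.46753^1 × 0.53247^2 = 3 × 0.46753 × 0.2835243 = 0.397668 (base)
P(M) = C(3,0) × 0.46753^3 × 0.53247^0 = 1 × 0.10219472 × 1.0000 = 0.102195
Relative intensity = 0.102195 / 0.397668 × 100 = 25.70

25.70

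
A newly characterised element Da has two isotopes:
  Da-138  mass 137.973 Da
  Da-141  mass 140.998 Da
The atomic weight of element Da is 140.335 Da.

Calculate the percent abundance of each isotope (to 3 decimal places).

Writing the weighted mean with unknown fraction x of Da-138:
137.973·x + 140.998·(1 − x) = 140.335
(137.973 − 140.998)·x = 140.335 − 140.998
x = -0.663 / -3.025 = 0.21917 → 21.917% Da-138, 78.083% Da-141.

Da-138: 21.917%, Da-141: 78.083%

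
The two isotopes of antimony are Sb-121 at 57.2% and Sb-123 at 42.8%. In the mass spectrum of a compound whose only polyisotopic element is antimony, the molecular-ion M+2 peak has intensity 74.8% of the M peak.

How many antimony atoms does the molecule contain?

1

For n independent Sb atoms, I(M+2)/I(M) = n · (abundance Sb-123) / (abundance Sb-121) = n · 0.428/0.572.
n = 0.748 × 0.572/0.428 = 1.00 ≈ 1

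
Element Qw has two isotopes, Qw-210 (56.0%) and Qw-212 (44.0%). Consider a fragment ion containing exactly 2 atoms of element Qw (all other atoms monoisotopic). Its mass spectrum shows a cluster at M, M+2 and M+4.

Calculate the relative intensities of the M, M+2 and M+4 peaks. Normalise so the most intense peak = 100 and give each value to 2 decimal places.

63.64 : 100.00 : 39.29

Expanding (0.560 + 0.440)^2:
P(M) = 0.560^2 = 0.313600
P(M+2) = 2 × 0.560^1 × 0.440^1 = 0.492800
P(M+4) = 0.440^2 = 0.193600
The M+2 peak is largest (0.492800); scaling to 100 gives 63.64 : 100.00 : 39.29.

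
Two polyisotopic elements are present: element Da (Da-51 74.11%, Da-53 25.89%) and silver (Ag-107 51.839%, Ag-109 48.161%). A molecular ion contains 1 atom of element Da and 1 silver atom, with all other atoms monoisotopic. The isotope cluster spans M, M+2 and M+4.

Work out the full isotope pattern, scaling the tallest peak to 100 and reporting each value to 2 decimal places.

Element Da pattern (n=1): 0.7411 : 0.2589
Silver pattern (n=1): 0.51839 : 0.48161
Convolve the two distributions (both contribute in 2-u steps):
  M: 0.7411×0.51839 = 0.384179
  M+2: 0.7411×0.48161 + 0.2589×0.51839 = 0.491132
  M+4: 0.2589×0.48161 = 0.124689
Scale to base peak (0.491132) = 100: 78.22 : 100.00 : 25.39

78.22 : 100.00 : 25.39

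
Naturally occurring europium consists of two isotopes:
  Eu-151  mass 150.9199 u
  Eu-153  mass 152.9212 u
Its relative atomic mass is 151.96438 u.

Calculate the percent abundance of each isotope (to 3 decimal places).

Eu-151: 47.810%, Eu-153: 52.190%

With x = fraction of Eu-151 (so Eu-153 is 1 − x):
150.9199·x + 152.9212·(1 − x) = 151.96438
(150.9199 − 152.9212)·x = 151.96438 − 152.9212
x = -0.95682 / -2.0013 = 0.47810 → 47.810% Eu-151, 52.190% Eu-153.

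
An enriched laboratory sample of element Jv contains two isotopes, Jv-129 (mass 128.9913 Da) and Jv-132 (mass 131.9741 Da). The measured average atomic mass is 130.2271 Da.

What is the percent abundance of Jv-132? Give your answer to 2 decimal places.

41.43%

With x = fraction of Jv-129 (so Jv-132 is 1 − x):
128.9913·x + 131.9741·(1 − x) = 130.2271
(128.9913 − 131.9741)·x = 130.2271 − 131.9741
x = -1.7470 / -2.9828 = 0.58569 → 58.57% Jv-129, 41.43% Jv-132.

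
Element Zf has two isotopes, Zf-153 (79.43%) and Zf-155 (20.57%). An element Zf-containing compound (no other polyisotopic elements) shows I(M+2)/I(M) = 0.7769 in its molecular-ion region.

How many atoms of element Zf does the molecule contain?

With n Zf atoms, P(M+2)/P(M) = C(n,1)·p^(n−1)q / p^n = n·q/p = n · 0.2057/0.7943.
n = 0.7769 × 0.7943/0.2057 = 3.00 ≈ 3

3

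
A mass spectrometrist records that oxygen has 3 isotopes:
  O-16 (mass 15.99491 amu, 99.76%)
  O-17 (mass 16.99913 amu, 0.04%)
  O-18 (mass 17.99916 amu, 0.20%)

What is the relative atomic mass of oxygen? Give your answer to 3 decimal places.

Average mass = Σ (abundance × isotope mass) = 0.9976 × 15.99491 + 0.0004 × 16.99913 + 0.0020 × 17.99916
= 15.956522 + 0.006800 + 0.035998 = 15.999320 amu

15.999 amu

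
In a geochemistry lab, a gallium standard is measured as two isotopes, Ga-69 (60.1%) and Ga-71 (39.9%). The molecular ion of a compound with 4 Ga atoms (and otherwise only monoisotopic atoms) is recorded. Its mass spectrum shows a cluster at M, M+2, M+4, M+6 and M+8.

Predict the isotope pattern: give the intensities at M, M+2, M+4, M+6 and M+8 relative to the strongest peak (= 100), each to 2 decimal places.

The 4 Ga atoms are independent, so intensities follow the terms of (0.601 + 0.399)^4.
P(M) = 0.601^4 = 0.130466
P(M+2) = 4 × 0.601^3 × 0.399^1 = 0.346463
P(M+4) = 6 × 0.601^2 × 0.399^2 = 0.345021
P(M+6) = 4 × 0.601^1 × 0.399^3 = 0.152705
P(M+8) = 0.399^4 = 0.025345
The M+2 peak is largest (0.346463); scaling to 100 gives 37.66 : 100.00 : 99.58 : 44.08 : 7.32.

37.66 : 100.00 : 99.58 : 44.08 : 7.32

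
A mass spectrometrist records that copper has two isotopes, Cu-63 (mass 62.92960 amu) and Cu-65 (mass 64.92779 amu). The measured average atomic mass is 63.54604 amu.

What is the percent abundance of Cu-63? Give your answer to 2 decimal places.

With x = fraction of Cu-63 (so Cu-65 is 1 − x):
62.92960·x + 64.92779·(1 − x) = 63.54604
(62.92960 − 64.92779)·x = 63.54604 − 64.92779
x = -1.38175 / -1.99819 = 0.69150 → 69.15% Cu-63, 30.85% Cu-65.

69.15%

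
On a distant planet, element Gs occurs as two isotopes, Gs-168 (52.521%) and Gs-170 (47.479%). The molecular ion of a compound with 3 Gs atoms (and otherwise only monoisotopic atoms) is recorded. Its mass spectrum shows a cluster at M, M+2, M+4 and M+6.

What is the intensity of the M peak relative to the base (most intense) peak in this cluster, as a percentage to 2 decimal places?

Term probabilities: M 0.1449, M+2 0.3929, M+4 0.3552, M+6 0.1070. Base peak = M+2.
P(M+2) = C(3,1) × 0.52521^2 × 0.47479^1 = 3 × 0.27584554 × 0.47479 = 0.392906 (base)
P(M) = C(3,0) × 0.52521^3 × 0.47479^0 = 1 × 0.14487684 × 1.0000 = 0.144877
Relative intensity = 0.144877 / 0.392906 × 100 = 36.87

36.87%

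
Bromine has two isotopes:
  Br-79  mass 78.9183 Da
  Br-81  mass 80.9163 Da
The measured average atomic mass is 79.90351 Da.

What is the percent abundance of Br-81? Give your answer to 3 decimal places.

49.310%

With x = fraction of Br-79 (so Br-81 is 1 − x):
78.9183·x + 80.9163·(1 − x) = 79.90351
(78.9183 − 80.9163)·x = 79.90351 − 80.9163
x = -1.01279 / -1.9980 = 0.50690 → 50.690% Br-79, 49.310% Br-81.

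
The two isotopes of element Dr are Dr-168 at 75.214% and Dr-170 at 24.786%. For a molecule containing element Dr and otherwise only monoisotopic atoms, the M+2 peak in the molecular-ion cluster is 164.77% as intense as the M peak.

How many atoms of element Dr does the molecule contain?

With n Dr atoms, P(M+2)/P(M) = C(n,1)·p^(n−1)q / p^n = n·q/p = n · 0.24786/0.75214.
n = 1.6477 × 0.75214/0.24786 = 5.00 ≈ 5

5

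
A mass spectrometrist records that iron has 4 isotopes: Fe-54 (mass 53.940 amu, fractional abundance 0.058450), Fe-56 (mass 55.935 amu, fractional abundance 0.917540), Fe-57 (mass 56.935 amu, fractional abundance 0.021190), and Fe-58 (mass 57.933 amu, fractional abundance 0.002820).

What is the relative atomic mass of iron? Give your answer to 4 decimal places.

55.8452 amu

Ar = Σ fᵢ·mᵢ = 0.058450 × 53.940 + 0.917540 × 55.935 + 0.021190 × 56.935 + 0.002820 × 57.933
= 3.15279 + 51.32260 + 1.20645 + 0.16337 = 55.84521 amu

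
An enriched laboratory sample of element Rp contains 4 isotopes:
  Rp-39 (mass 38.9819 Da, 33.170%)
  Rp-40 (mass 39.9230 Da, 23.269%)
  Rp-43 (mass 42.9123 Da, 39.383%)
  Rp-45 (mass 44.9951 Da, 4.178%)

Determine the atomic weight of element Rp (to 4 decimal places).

41.0000 Da

Ar = Σ fᵢ·mᵢ = 0.33170 × 38.9819 + 0.23269 × 39.9230 + 0.39383 × 42.9123 + 0.04178 × 44.9951
= 12.93030 + 9.28968 + 16.90015 + 1.87990 = 41.00003 Da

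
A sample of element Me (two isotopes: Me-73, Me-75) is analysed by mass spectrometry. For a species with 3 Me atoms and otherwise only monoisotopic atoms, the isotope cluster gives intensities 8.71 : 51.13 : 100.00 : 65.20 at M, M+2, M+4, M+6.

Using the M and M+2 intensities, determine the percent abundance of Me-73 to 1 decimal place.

33.8%

If p is the fraction of Me that is Me-73, then I(M+2)/I(M) = [C(3,1)·p^2·(1−p)] / p^3 = 3·(1−p)/p = 51.13/8.71 = 5.8703
(1−p)/p = 5.8703/3 = 1.9568  ⇒  p = 1/(1 + 1.9568) = 0.3382
Me-73: 33.8%, Me-75: 66.2%.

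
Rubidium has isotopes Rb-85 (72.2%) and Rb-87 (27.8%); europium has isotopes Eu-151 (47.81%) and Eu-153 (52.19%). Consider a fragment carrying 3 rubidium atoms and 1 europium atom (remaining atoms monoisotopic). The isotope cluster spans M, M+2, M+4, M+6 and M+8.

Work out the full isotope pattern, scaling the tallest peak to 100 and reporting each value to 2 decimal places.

44.51 : 100.00 : 75.92 : 24.15 : 2.77

Rubidium pattern (n=3): 0.37636705 : 0.43475086 : 0.16739714 : 0.02148495
Europium pattern (n=1): 0.4781 : 0.5219
Convolve the two distributions (both contribute in 2-u steps):
  M: 0.37636705×0.4781 = 0.179941
  M+2: 0.37636705×0.5219 + 0.43475086×0.4781 = 0.404280
  M+4: 0.43475086×0.5219 + 0.16739714×0.4781 = 0.306929
  M+6: 0.16739714×0.5219 + 0.02148495×0.4781 = 0.097637
  M+8: 0.02148495×0.5219 = 0.011213
Scale to base peak (0.404280) = 100: 44.51 : 100.00 : 75.92 : 24.15 : 2.77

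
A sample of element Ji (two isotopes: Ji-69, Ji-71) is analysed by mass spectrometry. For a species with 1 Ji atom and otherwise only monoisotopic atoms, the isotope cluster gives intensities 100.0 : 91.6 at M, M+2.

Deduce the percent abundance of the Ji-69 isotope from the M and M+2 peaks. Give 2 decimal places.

Let p = fractional abundance of Ji-69. I(M+2)/I(M) = [C(1,1)·p^0·(1−p)] / p^1 = 1·(1−p)/p = 91.6/100.0 = 0.9160
(1−p)/p = 0.9160/1 = 0.9160  ⇒  p = 1/(1 + 0.9160) = 0.5219
Ji-69: 52.19%, Ji-71: 47.81%.

52.19%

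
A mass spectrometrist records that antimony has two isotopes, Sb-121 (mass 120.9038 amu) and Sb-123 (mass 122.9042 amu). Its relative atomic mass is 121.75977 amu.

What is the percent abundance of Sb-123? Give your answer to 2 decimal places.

42.79%

Let x be the fractional abundance of Sb-121; then Sb-123 has abundance 1 − x.
120.9038·x + 122.9042·(1 − x) = 121.75977
(120.9038 − 122.9042)·x = 121.75977 − 122.9042
x = -1.14443 / -2.0004 = 0.57210 → 57.21% Sb-121, 42.79% Sb-123.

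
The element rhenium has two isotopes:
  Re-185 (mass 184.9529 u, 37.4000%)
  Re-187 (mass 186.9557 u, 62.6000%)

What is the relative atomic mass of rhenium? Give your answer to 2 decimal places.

The abundance-weighted mean is 0.374000 × 184.9529 + 0.626000 × 186.9557
= 69.17238 + 117.03427 = 186.20665 u

186.21 u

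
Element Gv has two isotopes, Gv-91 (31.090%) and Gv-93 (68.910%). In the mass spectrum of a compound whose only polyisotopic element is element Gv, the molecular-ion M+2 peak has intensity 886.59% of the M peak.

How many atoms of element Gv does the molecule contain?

4

With n Gv atoms, P(M+2)/P(M) = C(n,1)·p^(n−1)q / p^n = n·q/p = n · 0.68910/0.31090.
n = 8.8659 × 0.31090/0.68910 = 4.00 ≈ 4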